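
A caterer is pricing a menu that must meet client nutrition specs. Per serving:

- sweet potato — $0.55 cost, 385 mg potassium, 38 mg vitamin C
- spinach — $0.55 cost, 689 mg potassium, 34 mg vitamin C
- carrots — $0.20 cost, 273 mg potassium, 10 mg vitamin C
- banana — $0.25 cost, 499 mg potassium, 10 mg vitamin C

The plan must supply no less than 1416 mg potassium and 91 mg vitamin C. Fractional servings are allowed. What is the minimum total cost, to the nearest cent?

$1.40

A basic optimal solution has at most two foods positive. Try each food alone and each pair with both targets met exactly.
sweet potato only: max(1416/385, 91/38) = 3.678 servings → $2.02.
spinach only: max(1416/689, 91/34) = 2.676 servings → $1.47.
carrots only: max(1416/273, 91/10) = 9.1 servings → $1.82.
banana only: max(1416/499, 91/10) = 9.1 servings → $2.27.
sweet potato + spinach with both tight: 1.112 servings and 1.434 servings → $1.40.
sweet potato + carrots with both tight: 1.637 servings and 2.878 servings → $1.48.
sweet potato + banana with both tight: 2.068 servings and 1.242 servings → $1.45.
spinach + carrots: the both-tight solution has a negative serving — not a feasible corner.
spinach + banana: intersection lies outside the first quadrant.
carrots + banana: the both-tight solution has a negative serving — not a feasible corner.
So the least-cost plan costs $1.40.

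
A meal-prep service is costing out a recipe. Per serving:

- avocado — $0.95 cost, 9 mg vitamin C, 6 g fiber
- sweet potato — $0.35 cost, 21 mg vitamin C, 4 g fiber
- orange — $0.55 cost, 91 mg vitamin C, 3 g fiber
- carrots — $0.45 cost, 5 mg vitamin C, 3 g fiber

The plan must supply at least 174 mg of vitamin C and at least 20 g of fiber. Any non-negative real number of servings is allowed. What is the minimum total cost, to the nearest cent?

The cheapest plan sits at a corner of the feasible region — with two constraints it uses at most two foods.
avocado only: max(174/9, 20/6) = 19.33 servings → $18.37.
sweet potato only: max(174/21, 20/4) = 8.286 servings → $2.90.
orange only: max(174/91, 20/3) = 6.667 servings → $3.67.
carrots only: max(174/5, 20/3) = 34.8 servings → $15.66.
avocado + sweet potato: intersection lies outside the first quadrant.
avocado + orange with both tight: 2.501 servings and 1.665 servings → $3.29.
avocado + carrots with both targets exact would need a negative amount; discard.
sweet potato + orange with both tight: 4.312 servings and 0.9169 servings → $2.01.
sweet potato + carrots: the both-tight solution has a negative serving — not a feasible corner.
orange + carrots with both tight: 1.636 servings and 5.031 servings → $3.16.
Cheapest feasible corner: $2.01.

$2.01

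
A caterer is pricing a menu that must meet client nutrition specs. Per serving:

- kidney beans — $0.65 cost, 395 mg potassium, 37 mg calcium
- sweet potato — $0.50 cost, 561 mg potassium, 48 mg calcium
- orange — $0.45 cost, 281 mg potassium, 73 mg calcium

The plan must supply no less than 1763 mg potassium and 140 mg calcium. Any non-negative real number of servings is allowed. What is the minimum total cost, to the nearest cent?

A basic optimal solution has at most two foods positive. Try each food alone and each pair with both targets met exactly.
kidney beans only: max(1763/395, 140/37) = 4.463 servings → $2.90.
sweet potato only: max(1763/561, 140/48) = 3.143 servings → $1.57.
orange only: max(1763/281, 140/73) = 6.274 servings → $2.82.
kidney beans + sweet potato: the both-tight solution has a negative serving — not a feasible corner.
kidney beans + orange with both targets exact would need a negative amount; discard.
sweet potato + orange with both targets exact would need a negative amount; discard.
So the least-cost plan costs $1.57.

$1.57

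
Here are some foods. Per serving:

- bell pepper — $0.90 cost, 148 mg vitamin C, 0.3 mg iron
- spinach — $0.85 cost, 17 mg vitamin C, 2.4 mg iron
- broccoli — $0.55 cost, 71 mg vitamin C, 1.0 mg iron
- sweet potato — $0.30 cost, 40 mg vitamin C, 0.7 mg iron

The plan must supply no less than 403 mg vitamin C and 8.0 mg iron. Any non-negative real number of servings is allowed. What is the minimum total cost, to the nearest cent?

With two linear requirements the optimum uses one or two foods; enumerate the corners.
bell pepper only: max(403/148, 8.0/0.3) = 26.67 servings → $24.00.
spinach only: max(403/17, 8.0/2.4) = 23.71 servings → $20.15.
broccoli only: max(403/71, 8.0/1.0) = 8 servings → $4.40.
sweet potato only: max(403/40, 8.0/0.7) = 11.43 servings → $3.43.
bell pepper + spinach with both tight: 2.374 servings and 3.037 servings → $4.72.
bell pepper + broccoli with both targets exact would need a negative amount; discard.
bell pepper + sweet potato: the both-tight solution has a negative serving — not a feasible corner.
spinach + broccoli with both tight: 1.076 servings and 5.419 servings → $3.89.
spinach + sweet potato with both tight: 0.4507 servings and 9.883 servings → $3.35.
broccoli + sweet potato with both targets exact would need a negative amount; discard.
The minimum over all feasible corners is $3.35.

$3.35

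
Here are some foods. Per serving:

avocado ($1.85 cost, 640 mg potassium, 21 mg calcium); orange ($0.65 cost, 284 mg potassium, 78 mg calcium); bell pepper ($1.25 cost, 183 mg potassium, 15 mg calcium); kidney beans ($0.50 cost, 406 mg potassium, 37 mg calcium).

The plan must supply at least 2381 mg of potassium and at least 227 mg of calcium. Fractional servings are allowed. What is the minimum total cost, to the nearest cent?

At the optimum either one food covers both requirements or two foods hit both targets exactly; no other combination can be cheaper.
avocado only: max(2381/640, 227/21) = 10.81 servings → $20.00.
orange only: max(2381/284, 227/78) = 8.384 servings → $5.45.
bell pepper only: max(2381/183, 227/15) = 15.13 servings → $18.92.
kidney beans only: max(2381/406, 227/37) = 6.135 servings → $3.07.
avocado + orange with both tight: 2.758 servings and 2.168 servings → $6.51.
avocado + bell pepper: intersection lies outside the first quadrant.
avocado + kidney beans with both targets exact would need a negative amount; discard.
orange + bell pepper with both tight: 0.5818 servings and 12.11 servings → $15.51.
orange + kidney beans with both tight: 0.1921 servings and 5.73 servings → $2.99.
bell pepper + kidney beans with both targets exact would need a negative amount; discard.
So the least-cost plan costs $2.99.

$2.99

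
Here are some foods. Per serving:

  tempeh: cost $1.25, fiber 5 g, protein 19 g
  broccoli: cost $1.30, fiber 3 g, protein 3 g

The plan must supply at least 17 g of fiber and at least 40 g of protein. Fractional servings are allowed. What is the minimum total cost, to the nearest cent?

tempeh only: max(17/5, 40/19) = 3.4 servings → $4.25.
broccoli only: max(17/3, 40/3) = 13.33 servings → $17.33.
tempeh + broccoli with both tight: 1.643 servings and 2.929 servings → $5.86.
The minimum over all feasible corners is $4.25.

$4.25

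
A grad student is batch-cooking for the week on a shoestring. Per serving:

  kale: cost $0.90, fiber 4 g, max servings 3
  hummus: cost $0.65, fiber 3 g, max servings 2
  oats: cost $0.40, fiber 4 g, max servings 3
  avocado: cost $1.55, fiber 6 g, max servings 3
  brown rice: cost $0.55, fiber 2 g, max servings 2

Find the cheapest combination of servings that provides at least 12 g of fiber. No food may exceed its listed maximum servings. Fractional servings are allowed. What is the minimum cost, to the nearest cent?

Cost per g of fiber: oats $0.1000, hummus $0.2167, kale $0.2250, avocado $0.2583, brown rice $0.2750.
Take 3 servings of oats: +12.0 g fiber for $1.20 (total $1.20, still need 0.0 g).
Greedy by cheapest-per-g is optimal for a single linear constraint, so the minimum cost is $1.20.

$1.20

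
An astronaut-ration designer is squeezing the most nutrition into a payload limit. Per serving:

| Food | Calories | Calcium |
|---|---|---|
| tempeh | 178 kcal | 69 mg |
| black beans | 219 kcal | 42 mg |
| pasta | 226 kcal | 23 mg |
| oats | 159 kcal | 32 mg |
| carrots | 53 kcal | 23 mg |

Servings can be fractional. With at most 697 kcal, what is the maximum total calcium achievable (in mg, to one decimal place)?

302.5 mg

Calcium per kcal: carrots 0.434, tempeh 0.3876, oats 0.2013, black beans 0.1918, pasta 0.1018.
With no serving limits, spend the whole calories allowance on carrots: 697 kcal / 53 kcal × 23 mg = 302.5 mg.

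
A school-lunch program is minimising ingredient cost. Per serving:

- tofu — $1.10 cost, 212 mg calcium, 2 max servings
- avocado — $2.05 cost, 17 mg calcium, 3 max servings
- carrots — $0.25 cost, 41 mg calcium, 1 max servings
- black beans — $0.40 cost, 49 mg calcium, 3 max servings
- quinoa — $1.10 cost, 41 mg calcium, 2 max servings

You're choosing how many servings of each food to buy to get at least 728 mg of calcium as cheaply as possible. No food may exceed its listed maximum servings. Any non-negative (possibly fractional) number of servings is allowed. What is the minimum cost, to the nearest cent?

$9.95

Cost per mg of calcium: tofu $0.0052, carrots $0.0061, black beans $0.0082, quinoa $0.0268, avocado $0.1206.
Take 2 servings of tofu: +424.0 mg calcium for $2.20 (total $2.20, still need 304.0 mg).
Take 1 serving of carrots: +41.0 mg calcium for $0.25 (total $2.45, still need 263.0 mg).
Take 3 servings of black beans: +147.0 mg calcium for $1.20 (total $3.65, still need 116.0 mg).
Take 2 servings of quinoa: +82.0 mg calcium for $2.20 (total $5.85, still need 34.0 mg).
Take 2 servings of avocado: +34.0 mg calcium for $4.10 (total $9.95, still need 0.0 mg).
Filling from the cheapest source first is optimal under one linear minimum: $9.95.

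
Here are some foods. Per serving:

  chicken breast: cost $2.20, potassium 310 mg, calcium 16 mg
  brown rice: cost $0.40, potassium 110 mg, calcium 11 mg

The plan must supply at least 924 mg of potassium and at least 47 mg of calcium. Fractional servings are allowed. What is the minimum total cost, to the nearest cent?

With two linear requirements the optimum uses one or two foods; enumerate the corners.
chicken breast only: max(924/310, 47/16) = 2.981 servings → $6.56.
brown rice only: max(924/110, 47/11) = 8.4 servings → $3.36.
chicken breast + brown rice with both targets exact would need a negative amount; discard.
Cheapest feasible corner: $3.36.

$3.36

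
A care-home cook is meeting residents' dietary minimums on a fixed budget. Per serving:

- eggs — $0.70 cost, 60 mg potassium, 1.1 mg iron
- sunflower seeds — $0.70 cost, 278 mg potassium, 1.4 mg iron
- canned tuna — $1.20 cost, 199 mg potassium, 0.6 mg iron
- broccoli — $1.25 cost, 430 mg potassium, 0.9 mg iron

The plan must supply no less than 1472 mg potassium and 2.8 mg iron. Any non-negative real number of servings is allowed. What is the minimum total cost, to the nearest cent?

$3.71

Two binding constraints pin down two serving amounts, so the optimal mix uses at most two foods. The candidates are each food alone (scaled to the tighter of potassium/iron) and each pair with both constraints tight.
eggs only: max(1472/60, 2.8/1.1) = 24.53 servings → $17.17.
sunflower seeds only: max(1472/278, 2.8/1.4) = 5.295 servings → $3.71.
canned tuna only: max(1472/199, 2.8/0.6) = 7.397 servings → $8.88.
broccoli only: max(1472/430, 2.8/0.9) = 3.423 servings → $4.28.
eggs + sunflower seeds: the both-tight solution has a negative serving — not a feasible corner.
eggs + canned tuna: the both-tight solution has a negative serving — not a feasible corner.
eggs + broccoli with both targets exact would need a negative amount; discard.
sunflower seeds + canned tuna: the both-tight solution has a negative serving — not a feasible corner.
sunflower seeds + broccoli with both targets exact would need a negative amount; discard.
canned tuna + broccoli: intersection lies outside the first quadrant.
Cheapest feasible corner: $3.71.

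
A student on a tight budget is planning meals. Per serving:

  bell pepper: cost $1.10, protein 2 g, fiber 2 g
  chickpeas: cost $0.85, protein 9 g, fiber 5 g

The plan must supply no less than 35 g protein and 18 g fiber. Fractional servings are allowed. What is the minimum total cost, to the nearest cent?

This is a tiny linear program; its minimum lies at a vertex of the feasible set. List the vertices and price them.
bell pepper only: max(35/2, 18/2) = 17.5 servings → $19.25.
chickpeas only: max(35/9, 18/5) = 3.889 servings → $3.31.
bell pepper + chickpeas: the both-tight solution has a negative serving — not a feasible corner.
So the least-cost plan costs $3.31.

$3.31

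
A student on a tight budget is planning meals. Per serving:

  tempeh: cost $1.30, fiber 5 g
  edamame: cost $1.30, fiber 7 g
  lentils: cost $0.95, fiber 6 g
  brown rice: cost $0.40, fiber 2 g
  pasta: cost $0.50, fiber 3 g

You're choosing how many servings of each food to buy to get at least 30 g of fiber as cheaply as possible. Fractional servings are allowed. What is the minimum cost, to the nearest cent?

$4.75

Cost per g of fiber: lentils $0.1583, pasta $0.1667, edamame $0.1857, brown rice $0.2000, tempeh $0.2600.
With no serving limits, use only lentils: 30 g / 6 g = 5 servings × $0.95 = $4.75.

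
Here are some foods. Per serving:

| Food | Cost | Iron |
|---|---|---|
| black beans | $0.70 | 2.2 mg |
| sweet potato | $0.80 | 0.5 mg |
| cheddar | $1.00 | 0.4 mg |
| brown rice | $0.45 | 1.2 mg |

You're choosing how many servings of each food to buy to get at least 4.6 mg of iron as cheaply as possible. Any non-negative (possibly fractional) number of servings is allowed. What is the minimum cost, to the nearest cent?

Cost per mg of iron: black beans $0.3182, brown rice $0.3750, sweet potato $1.6000, cheddar $2.5000.
With no serving limits, use only black beans: 4.6 mg / 2.2 mg = 2.091 servings × $0.70 = $1.46.

$1.46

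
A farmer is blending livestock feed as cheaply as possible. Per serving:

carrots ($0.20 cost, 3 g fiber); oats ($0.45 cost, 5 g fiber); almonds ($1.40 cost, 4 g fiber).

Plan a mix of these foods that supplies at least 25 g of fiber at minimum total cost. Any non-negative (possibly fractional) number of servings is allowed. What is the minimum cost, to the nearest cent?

$1.67

Cost per g of fiber: carrots $0.0667, oats $0.0900, almonds $0.3500.
With no serving limits, use only carrots: 25 g / 3 g = 8.333 servings × $0.20 = $1.67.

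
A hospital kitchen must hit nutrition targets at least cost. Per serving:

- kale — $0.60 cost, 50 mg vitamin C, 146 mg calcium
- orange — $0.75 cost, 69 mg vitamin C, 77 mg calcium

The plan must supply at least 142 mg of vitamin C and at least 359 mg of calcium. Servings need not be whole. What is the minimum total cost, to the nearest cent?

For a min-cost LP with two ≥-constraints, a basic feasible solution has at most two positive variables.
kale only: max(142/50, 359/146) = 2.84 servings → $1.70.
orange only: max(142/69, 359/77) = 4.662 servings → $3.50.
kale + orange with both tight: 2.223 servings and 0.447 servings → $1.67.
The minimum over all feasible corners is $1.67.

$1.67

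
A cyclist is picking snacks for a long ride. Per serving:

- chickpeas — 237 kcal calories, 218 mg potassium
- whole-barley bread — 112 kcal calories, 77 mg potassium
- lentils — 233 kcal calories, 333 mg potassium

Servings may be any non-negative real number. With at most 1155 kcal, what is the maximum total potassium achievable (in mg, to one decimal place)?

1650.7 mg

Potassium per kcal: lentils 1.429, chickpeas 0.9198, whole-barley bread 0.6875.
With no serving limits, spend the whole calories allowance on lentils: 1155 kcal / 233 kcal × 333 mg = 1650.7 mg.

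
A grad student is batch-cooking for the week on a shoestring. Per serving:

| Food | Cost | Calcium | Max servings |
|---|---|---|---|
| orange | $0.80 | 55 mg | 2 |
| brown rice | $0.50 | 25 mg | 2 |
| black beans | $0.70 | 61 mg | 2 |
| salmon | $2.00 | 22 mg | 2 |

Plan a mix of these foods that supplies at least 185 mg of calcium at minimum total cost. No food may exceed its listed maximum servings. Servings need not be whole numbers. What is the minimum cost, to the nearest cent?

Cost per mg of calcium: black beans $0.0115, orange $0.0145, brown rice $0.0200, salmon $0.0909.
Take 2 servings of black beans: +122.0 mg calcium for $1.40 (total $1.40, still need 63.0 mg).
Take 1.145 servings of orange: +63.0 mg calcium for $0.92 (total $2.32, still need 0.0 mg).
Filling from the cheapest source first is optimal under one linear minimum: $2.32.

$2.32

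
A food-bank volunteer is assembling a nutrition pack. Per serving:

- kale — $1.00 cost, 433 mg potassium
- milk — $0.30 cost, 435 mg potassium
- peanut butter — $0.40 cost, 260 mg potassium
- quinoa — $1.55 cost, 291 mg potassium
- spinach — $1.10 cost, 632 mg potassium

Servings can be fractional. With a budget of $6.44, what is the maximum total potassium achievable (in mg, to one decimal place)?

Potassium per dollar: milk 1450, peanut butter 650, spinach 574.5, kale 433, quinoa 187.7.
With no serving limits, spend the whole cost allowance on milk: $6.44 / $0.30 × 435 mg = 9338.0 mg.

9338.0 mg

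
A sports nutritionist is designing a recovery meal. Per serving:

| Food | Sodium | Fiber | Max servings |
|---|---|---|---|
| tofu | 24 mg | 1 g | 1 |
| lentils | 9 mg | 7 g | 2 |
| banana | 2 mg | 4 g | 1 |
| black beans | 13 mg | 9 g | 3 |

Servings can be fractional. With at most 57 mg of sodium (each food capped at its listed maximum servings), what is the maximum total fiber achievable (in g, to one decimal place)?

Fiber per mg sodium: banana 2, lentils 0.7778, black beans 0.6923, tofu 0.04167.
Take 1 serving of banana: uses 2 mg sodium, +4.0 g fiber (running total 4.0 g).
Take 2 servings of lentils: uses 18 mg sodium, +14.0 g fiber (running total 18.0 g).
Take 2.846 servings of black beans: uses 37 mg sodium, +25.6 g fiber (running total 43.6 g).
Greedy by best ratio exhausts the sodium allowance optimally: 43.6 g.

43.6 g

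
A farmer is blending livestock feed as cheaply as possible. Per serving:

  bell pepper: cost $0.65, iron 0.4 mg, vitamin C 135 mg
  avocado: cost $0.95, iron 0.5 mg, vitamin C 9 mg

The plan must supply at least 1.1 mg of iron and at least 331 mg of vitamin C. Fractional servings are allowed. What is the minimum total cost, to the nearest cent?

$1.79

Compare the cost at each extreme point of the feasible region.
bell pepper only: max(1.1/0.4, 331/135) = 2.75 servings → $1.79.
avocado only: max(1.1/0.5, 331/9) = 36.78 servings → $34.94.
bell pepper + avocado with both tight: 2.435 servings and 0.252 servings → $1.82.
Cheapest feasible corner: $1.79.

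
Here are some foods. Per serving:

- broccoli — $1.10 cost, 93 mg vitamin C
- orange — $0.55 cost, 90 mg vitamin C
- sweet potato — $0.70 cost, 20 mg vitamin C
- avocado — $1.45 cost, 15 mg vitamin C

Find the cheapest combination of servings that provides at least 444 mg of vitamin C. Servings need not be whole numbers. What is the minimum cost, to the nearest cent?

$2.71

Cost per mg of vitamin C: orange $0.0061, broccoli $0.0118, sweet potato $0.0350, avocado $0.0967.
With no serving limits, use only orange: 444 mg / 90 mg = 4.933 servings × $0.55 = $2.71.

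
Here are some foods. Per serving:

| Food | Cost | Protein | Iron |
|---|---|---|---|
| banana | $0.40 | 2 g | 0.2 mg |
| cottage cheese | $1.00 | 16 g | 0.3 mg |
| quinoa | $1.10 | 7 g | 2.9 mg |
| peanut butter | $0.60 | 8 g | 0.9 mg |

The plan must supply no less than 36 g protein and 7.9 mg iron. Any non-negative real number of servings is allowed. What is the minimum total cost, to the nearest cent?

With two linear requirements the optimum uses one or two foods; enumerate the corners.
banana only: max(36/2, 7.9/0.2) = 39.5 servings → $15.80.
cottage cheese only: max(36/16, 7.9/0.3) = 26.33 servings → $26.33.
quinoa only: max(36/7, 7.9/2.9) = 5.143 servings → $5.66.
peanut butter only: max(36/8, 7.9/0.9) = 8.778 servings → $5.27.
banana + cottage cheese with both targets exact would need a negative amount; discard.
banana + quinoa with both tight: 11.16 servings and 1.955 servings → $6.61.
banana + peanut butter with both targets exact would need a negative amount; discard.
cottage cheese + quinoa with both tight: 1.108 servings and 2.609 servings → $3.98.
cottage cheese + peanut butter: intersection lies outside the first quadrant.
quinoa + peanut butter with both tight: 1.822 servings and 2.905 servings → $3.75.
The minimum over all feasible corners is $3.75.

$3.75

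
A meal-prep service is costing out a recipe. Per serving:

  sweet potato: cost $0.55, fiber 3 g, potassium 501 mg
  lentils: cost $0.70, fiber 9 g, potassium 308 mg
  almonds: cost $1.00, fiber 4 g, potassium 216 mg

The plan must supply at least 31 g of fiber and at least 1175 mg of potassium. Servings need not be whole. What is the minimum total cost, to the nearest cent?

This is a tiny linear program; its minimum lies at a vertex of the feasible set. List the vertices and price them.
sweet potato only: max(31/3, 1175/501) = 10.33 servings → $5.68.
lentils only: max(31/9, 1175/308) = 3.815 servings → $2.67.
almonds only: max(31/4, 1175/216) = 7.75 servings → $7.75.
sweet potato + lentils with both tight: 0.2865 servings and 3.349 servings → $2.50.
sweet potato + almonds: the both-tight solution has a negative serving — not a feasible corner.
lentils + almonds with both tight: 2.803 servings and 1.442 servings → $3.40.
Cheapest feasible corner: $2.50.

$2.50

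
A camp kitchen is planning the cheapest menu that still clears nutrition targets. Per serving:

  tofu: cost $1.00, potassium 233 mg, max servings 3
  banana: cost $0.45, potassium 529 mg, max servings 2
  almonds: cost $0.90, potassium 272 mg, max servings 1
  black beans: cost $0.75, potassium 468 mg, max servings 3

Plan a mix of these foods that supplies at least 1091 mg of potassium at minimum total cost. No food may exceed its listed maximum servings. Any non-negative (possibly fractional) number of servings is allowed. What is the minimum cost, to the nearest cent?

$0.95

Cost per mg of potassium: banana $0.0009, black beans $0.0016, almonds $0.0033, tofu $0.0043.
Take 2 servings of banana: +1058.0 mg potassium for $0.90 (total $0.90, still need 33.0 mg).
Take 0.07051 servings of black beans: +33.0 mg potassium for $0.05 (total $0.95, still need 0.0 mg).
Greedy by cheapest-per-mg is optimal for a single linear constraint, so the minimum cost is $0.95.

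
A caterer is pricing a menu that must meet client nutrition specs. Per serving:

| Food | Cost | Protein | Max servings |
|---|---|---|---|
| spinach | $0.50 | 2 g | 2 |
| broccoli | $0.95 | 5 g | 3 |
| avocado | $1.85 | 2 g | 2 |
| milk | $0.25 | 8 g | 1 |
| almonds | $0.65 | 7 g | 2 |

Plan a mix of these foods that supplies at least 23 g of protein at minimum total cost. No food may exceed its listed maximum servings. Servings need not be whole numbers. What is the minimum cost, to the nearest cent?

Cost per g of protein: milk $0.0312, almonds $0.0929, broccoli $0.1900, spinach $0.2500, avocado $0.9250.
Take 1 serving of milk: +8.0 g protein for $0.25 (total $0.25, still need 15.0 g).
Take 2 servings of almonds: +14.0 g protein for $1.30 (total $1.55, still need 1.0 g).
Take 0.2 servings of broccoli: +1.0 g protein for $0.19 (total $1.74, still need 0.0 g).
Filling from the cheapest source first is optimal under one linear minimum: $1.74.

$1.74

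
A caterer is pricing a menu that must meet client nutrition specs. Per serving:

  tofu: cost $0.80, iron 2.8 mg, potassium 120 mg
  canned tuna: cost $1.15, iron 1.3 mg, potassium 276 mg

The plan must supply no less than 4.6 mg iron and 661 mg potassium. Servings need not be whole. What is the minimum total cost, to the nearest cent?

$2.95

Minimising a linear cost over {iron ≥ 4.6, potassium ≥ 661, servings ≥ 0} — the optimum is at a vertex, using one or two foods.
tofu only: max(4.6/2.8, 661/120) = 5.508 servings → $4.41.
canned tuna only: max(4.6/1.3, 661/276) = 3.538 servings → $4.07.
tofu + canned tuna with both tight: 0.6652 servings and 2.106 servings → $2.95.
Cheapest feasible corner: $2.95.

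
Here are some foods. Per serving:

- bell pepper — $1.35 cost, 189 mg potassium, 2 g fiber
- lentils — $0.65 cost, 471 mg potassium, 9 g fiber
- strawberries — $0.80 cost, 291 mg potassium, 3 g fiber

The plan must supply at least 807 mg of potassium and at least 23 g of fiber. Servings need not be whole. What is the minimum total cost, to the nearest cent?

$1.66

A basic optimal solution has at most two foods positive. Try each food alone and each pair with both targets met exactly.
bell pepper only: max(807/189, 23/2) = 11.5 servings → $15.53.
lentils only: max(807/471, 23/9) = 2.556 servings → $1.66.
strawberries only: max(807/291, 23/3) = 7.667 servings → $6.13.
bell pepper + lentils: the both-tight solution has a negative serving — not a feasible corner.
bell pepper + strawberries with both targets exact would need a negative amount; discard.
lentils + strawberries with both targets exact would need a negative amount; discard.
So the least-cost plan costs $1.66.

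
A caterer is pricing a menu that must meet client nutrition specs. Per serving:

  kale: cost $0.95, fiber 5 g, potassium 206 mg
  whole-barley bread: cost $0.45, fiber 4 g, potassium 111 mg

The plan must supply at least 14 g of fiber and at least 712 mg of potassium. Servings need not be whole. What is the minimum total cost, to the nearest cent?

At the optimum either one food covers both requirements or two foods hit both targets exactly; no other combination can be cheaper.
kale only: max(14/5, 712/206) = 3.456 servings → $3.28.
whole-barley bread only: max(14/4, 712/111) = 6.414 servings → $2.89.
kale + whole-barley bread with both targets exact would need a negative amount; discard.
So the least-cost plan costs $2.89.

$2.89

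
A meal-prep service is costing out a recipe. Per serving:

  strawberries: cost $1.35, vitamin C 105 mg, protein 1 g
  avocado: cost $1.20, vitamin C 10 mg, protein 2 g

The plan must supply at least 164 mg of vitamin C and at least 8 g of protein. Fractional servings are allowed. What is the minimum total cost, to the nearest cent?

For a min-cost LP with two ≥-constraints, a basic feasible solution has at most two positive variables.
strawberries only: max(164/105, 8/1) = 8 servings → $10.80.
avocado only: max(164/10, 8/2) = 16.4 servings → $19.68.
strawberries + avocado with both tight: 1.24 servings and 3.38 servings → $5.73.
The minimum over all feasible corners is $5.73.

$5.73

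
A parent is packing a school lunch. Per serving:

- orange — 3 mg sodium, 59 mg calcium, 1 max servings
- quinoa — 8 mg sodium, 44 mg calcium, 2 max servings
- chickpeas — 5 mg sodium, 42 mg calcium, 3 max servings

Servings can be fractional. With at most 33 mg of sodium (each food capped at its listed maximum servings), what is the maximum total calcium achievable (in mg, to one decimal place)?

267.5 mg

Calcium per mg sodium: orange 19.67, chickpeas 8.4, quinoa 5.5.
Take 1 serving of orange: uses 3 mg sodium, +59.0 mg calcium (running total 59.0 mg).
Take 3 servings of chickpeas: uses 15 mg sodium, +126.0 mg calcium (running total 185.0 mg).
Take 1.875 servings of quinoa: uses 15 mg sodium, +82.5 mg calcium (running total 267.5 mg).
Filling greedily by calcium-per-mg sodium is optimal for one linear limit, giving 267.5 mg.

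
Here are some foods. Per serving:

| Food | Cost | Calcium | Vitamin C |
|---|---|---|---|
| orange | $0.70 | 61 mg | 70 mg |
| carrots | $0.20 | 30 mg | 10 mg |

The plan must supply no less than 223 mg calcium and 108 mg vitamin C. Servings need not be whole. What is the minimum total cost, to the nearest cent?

$1.69

Check every corner: each single food scaled to meet both minima, and each pair solved so both constraints bind.
orange only: max(223/61, 108/70) = 3.656 servings → $2.56.
carrots only: max(223/30, 108/10) = 10.8 servings → $2.16.
orange + carrots with both tight: 0.6779 servings and 6.055 servings → $1.69.
The minimum over all feasible corners is $1.69.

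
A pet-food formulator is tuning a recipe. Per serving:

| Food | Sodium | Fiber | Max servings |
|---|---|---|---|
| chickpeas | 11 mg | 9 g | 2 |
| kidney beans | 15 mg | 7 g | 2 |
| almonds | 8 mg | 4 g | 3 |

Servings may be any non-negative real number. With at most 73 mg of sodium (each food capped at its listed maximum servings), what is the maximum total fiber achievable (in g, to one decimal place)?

Fiber per mg sodium: chickpeas 0.8182, almonds 0.5, kidney beans 0.4667.
Take 2 servings of chickpeas: uses 22 mg sodium, +18.0 g fiber (running total 18.0 g).
Take 3 servings of almonds: uses 24 mg sodium, +12.0 g fiber (running total 30.0 g).
Take 1.8 servings of kidney beans: uses 27 mg sodium, +12.6 g fiber (running total 42.6 g).
Greedy by best ratio exhausts the sodium allowance optimally: 42.6 g.

42.6 g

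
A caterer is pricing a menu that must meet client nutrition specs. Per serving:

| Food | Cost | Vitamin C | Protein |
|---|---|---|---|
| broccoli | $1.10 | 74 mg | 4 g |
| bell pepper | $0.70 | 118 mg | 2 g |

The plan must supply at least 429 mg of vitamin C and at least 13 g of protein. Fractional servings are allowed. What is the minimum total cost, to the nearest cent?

$3.92

Check every corner: each single food scaled to meet both minima, and each pair solved so both constraints bind.
broccoli only: max(429/74, 13/4) = 5.797 servings → $6.38.
bell pepper only: max(429/118, 13/2) = 6.5 servings → $4.55.
broccoli + bell pepper with both tight: 2.086 servings and 2.327 servings → $3.92.
So the least-cost plan costs $3.92.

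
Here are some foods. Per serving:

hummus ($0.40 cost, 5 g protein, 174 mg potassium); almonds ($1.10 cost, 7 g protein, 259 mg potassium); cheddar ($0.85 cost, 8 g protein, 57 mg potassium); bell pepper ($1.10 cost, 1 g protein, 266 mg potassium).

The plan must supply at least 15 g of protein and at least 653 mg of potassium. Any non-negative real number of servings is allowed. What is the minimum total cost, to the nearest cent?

$1.50

hummus only: max(15/5, 653/174) = 3.753 servings → $1.50.
almonds only: max(15/7, 653/259) = 2.521 servings → $2.77.
cheddar only: max(15/8, 653/57) = 11.46 servings → $9.74.
bell pepper only: max(15/1, 653/266) = 15 servings → $16.50.
hummus + almonds with both targets exact would need a negative amount; discard.
hummus + cheddar: intersection lies outside the first quadrant.
hummus + bell pepper with both tight: 2.887 servings and 0.5666 servings → $1.78.
almonds + cheddar with both targets exact would need a negative amount; discard.
almonds + bell pepper with both tight: 2.082 servings and 0.4279 servings → $2.76.
cheddar + bell pepper with both tight: 1.611 servings and 2.11 servings → $3.69.
Cheapest feasible corner: $1.50.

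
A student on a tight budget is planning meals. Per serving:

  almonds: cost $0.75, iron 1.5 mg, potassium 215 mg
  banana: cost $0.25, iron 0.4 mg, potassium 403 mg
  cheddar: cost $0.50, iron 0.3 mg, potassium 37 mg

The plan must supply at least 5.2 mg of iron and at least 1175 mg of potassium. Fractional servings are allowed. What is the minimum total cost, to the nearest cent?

$2.66

Two binding constraints pin down two serving amounts, so the optimal mix uses at most two foods. The candidates are each food alone (scaled to the tighter of iron/potassium) and each pair with both constraints tight.
almonds only: max(5.2/1.5, 1175/215) = 5.465 servings → $4.10.
banana only: max(5.2/0.4, 1175/403) = 13 servings → $3.25.
cheddar only: max(5.2/0.3, 1175/37) = 31.76 servings → $15.88.
almonds + banana with both tight: 3.135 servings and 1.243 servings → $2.66.
almonds + cheddar: intersection lies outside the first quadrant.
banana + cheddar with both tight: 1.509 servings and 15.32 servings → $8.04.
So the least-cost plan costs $2.66.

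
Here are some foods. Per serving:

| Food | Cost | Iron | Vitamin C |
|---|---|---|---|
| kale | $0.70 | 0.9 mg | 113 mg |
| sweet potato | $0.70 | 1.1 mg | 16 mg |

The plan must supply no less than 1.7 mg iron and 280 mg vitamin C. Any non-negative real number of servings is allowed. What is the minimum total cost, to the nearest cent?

$1.73

An LP optimum is at a vertex; with two nutrient constraints at most two foods are used. Check each candidate.
kale only: max(1.7/0.9, 280/113) = 2.478 servings → $1.73.
sweet potato only: max(1.7/1.1, 280/16) = 17.5 servings → $12.25.
kale + sweet potato with both targets exact would need a negative amount; discard.
Cheapest feasible corner: $1.73.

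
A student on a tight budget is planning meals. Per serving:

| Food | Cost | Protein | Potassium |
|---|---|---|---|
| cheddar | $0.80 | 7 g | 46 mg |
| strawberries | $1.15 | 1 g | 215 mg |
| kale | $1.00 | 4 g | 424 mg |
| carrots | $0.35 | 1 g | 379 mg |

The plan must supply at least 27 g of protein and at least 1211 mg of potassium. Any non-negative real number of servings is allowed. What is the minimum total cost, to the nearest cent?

Compare the cost at each extreme point of the feasible region.
cheddar only: max(27/7, 1211/46) = 26.33 servings → $21.06.
strawberries only: max(27/1, 1211/215) = 27 servings → $31.05.
kale only: max(27/4, 1211/424) = 6.75 servings → $6.75.
carrots only: max(27/1, 1211/379) = 27 servings → $9.45.
cheddar + strawberries with both tight: 3.149 servings and 4.959 servings → $8.22.
cheddar + kale with both tight: 2.372 servings and 2.599 servings → $4.50.
cheddar + carrots with both tight: 3.461 servings and 2.775 servings → $3.74.
strawberries + kale with both targets exact would need a negative amount; discard.
strawberries + carrots: intersection lies outside the first quadrant.
kale + carrots with both targets exact would need a negative amount; discard.
The minimum over all feasible corners is $3.74.

$3.74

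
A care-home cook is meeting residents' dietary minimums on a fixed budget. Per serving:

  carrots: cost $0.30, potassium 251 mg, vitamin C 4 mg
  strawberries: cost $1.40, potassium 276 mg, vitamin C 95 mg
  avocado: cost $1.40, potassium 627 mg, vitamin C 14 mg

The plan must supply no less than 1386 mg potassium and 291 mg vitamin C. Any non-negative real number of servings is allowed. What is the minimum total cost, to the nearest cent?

The cheapest plan sits at a corner of the feasible region — with two constraints it uses at most two foods.
carrots only: max(1386/251, 291/4) = 72.75 servings → $21.82.
strawberries only: max(1386/276, 291/95) = 5.022 servings → $7.03.
avocado only: max(1386/627, 291/14) = 20.79 servings → $29.10.
carrots + strawberries with both tight: 2.258 servings and 2.968 servings → $4.83.
carrots + avocado: the both-tight solution has a negative serving — not a feasible corner.
strawberries + avocado with both tight: 2.927 servings and 0.922 servings → $5.39.
So the least-cost plan costs $4.83.

$4.83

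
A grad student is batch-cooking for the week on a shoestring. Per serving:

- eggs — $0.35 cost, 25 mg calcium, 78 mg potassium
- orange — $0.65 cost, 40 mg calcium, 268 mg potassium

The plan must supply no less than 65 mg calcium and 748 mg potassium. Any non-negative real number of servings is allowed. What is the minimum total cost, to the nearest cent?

$1.81

Check every corner: each single food scaled to meet both minima, and each pair solved so both constraints bind.
eggs only: max(65/25, 748/78) = 9.59 servings → $3.36.
orange only: max(65/40, 748/268) = 2.791 servings → $1.81.
eggs + orange: intersection lies outside the first quadrant.
So the least-cost plan costs $1.81.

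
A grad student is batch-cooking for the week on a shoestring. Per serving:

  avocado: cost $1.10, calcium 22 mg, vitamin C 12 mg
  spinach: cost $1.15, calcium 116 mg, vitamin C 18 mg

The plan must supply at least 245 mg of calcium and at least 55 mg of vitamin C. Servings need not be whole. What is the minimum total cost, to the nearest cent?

avocado only: max(245/22, 55/12) = 11.14 servings → $12.25.
spinach only: max(245/116, 55/18) = 3.056 servings → $3.51.
avocado + spinach with both tight: 1.978 servings and 1.737 servings → $4.17.
Cheapest feasible corner: $3.51.

$3.51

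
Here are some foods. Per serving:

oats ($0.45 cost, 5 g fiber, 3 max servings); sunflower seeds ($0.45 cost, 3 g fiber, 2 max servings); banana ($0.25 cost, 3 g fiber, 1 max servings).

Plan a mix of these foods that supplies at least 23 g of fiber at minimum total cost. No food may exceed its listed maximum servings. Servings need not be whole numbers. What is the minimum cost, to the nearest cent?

$2.35

Cost per g of fiber: banana $0.0833, oats $0.0900, sunflower seeds $0.1500.
Take 1 serving of banana: +3.0 g fiber for $0.25 (total $0.25, still need 20.0 g).
Take 3 servings of oats: +15.0 g fiber for $1.35 (total $1.60, still need 5.0 g).
Take 1.667 servings of sunflower seeds: +5.0 g fiber for $0.75 (total $2.35, still need 0.0 g).
Filling from the cheapest source first is optimal under one linear minimum: $2.35.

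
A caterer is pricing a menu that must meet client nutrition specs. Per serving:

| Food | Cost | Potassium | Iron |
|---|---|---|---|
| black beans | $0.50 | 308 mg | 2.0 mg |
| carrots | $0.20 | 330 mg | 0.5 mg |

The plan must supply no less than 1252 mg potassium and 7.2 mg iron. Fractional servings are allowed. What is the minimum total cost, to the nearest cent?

$1.84

At the optimum either one food covers both requirements or two foods hit both targets exactly; no other combination can be cheaper.
black beans only: max(1252/308, 7.2/2.0) = 4.065 servings → $2.03.
carrots only: max(1252/330, 7.2/0.5) = 14.4 servings → $2.88.
black beans + carrots with both tight: 3.458 servings and 0.566 servings → $1.84.
The minimum over all feasible corners is $1.84.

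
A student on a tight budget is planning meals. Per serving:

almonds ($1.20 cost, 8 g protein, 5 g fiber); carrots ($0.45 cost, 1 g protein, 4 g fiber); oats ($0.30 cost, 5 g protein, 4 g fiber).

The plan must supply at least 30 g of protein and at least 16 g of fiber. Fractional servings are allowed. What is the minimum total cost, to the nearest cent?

Check every corner: each single food scaled to meet both minima, and each pair solved so both constraints bind.
almonds only: max(30/8, 16/5) = 3.75 servings → $4.50.
carrots only: max(30/1, 16/4) = 30 servings → $13.50.
oats only: max(30/5, 16/4) = 6 servings → $1.80.
almonds + carrots: the both-tight solution has a negative serving — not a feasible corner.
almonds + oats: intersection lies outside the first quadrant.
carrots + oats: the both-tight solution has a negative serving — not a feasible corner.
So the least-cost plan costs $1.80.

$1.80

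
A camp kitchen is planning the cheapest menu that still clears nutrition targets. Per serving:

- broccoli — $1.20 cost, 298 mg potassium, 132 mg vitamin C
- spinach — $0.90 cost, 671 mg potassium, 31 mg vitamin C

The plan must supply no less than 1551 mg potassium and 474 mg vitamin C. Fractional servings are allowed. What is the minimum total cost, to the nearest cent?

With two linear requirements the optimum uses one or two foods; enumerate the corners.
broccoli only: max(1551/298, 474/132) = 5.205 servings → $6.25.
spinach only: max(1551/671, 474/31) = 15.29 servings → $13.76.
broccoli + spinach with both tight: 3.403 servings and 0.8002 servings → $4.80.
The minimum over all feasible corners is $4.80.

$4.80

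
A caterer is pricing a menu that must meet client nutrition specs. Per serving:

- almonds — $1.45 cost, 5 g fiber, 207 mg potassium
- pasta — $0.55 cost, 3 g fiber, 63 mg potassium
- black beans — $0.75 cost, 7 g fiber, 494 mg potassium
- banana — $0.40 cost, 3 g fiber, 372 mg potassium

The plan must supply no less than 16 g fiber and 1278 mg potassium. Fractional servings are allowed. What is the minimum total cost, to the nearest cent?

$1.79

A basic optimal solution has at most two foods positive. Try each food alone and each pair with both targets met exactly.
almonds only: max(16/5, 1278/207) = 6.174 servings → $8.95.
pasta only: max(16/3, 1278/63) = 20.29 servings → $11.16.
black beans only: max(16/7, 1278/494) = 2.587 servings → $1.94.
banana only: max(16/3, 1278/372) = 5.333 servings → $2.13.
almonds + pasta: intersection lies outside the first quadrant.
almonds + black beans: the both-tight solution has a negative serving — not a feasible corner.
almonds + banana with both tight: 1.709 servings and 2.484 servings → $3.47.
pasta + black beans: the both-tight solution has a negative serving — not a feasible corner.
pasta + banana with both tight: 2.285 servings and 3.049 servings → $2.48.
black beans + banana with both tight: 1.888 servings and 0.9287 servings → $1.79.
Cheapest feasible corner: $1.79.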